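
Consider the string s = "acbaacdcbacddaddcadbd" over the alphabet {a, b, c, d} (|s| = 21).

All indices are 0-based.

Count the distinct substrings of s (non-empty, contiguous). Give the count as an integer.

rank→(start, suffix):
  0 → (3, 'aacdcbacddaddcadbd')
  1 → (0, 'acbaacdcbacddaddcadbd')
  2 → (4, 'acdcbacddaddcadbd')
  3 → (9, 'acddaddcadbd')
  4 → (17, 'adbd')
  5 → (13, 'addcadbd')
  6 → (2, 'baacdcbacddaddcadbd')
  7 → (8, 'bacddaddcadbd')
  8 → (19, 'bd')
  9 → (16, 'cadbd')
  10 → (1, 'cbaacdcbacddaddcadbd')
  11 → (7, 'cbacddaddcadbd')
  12 → (5, 'cdcbacddaddcadbd')
  13 → (10, 'cddaddcadbd')
  14 → (20, 'd')
  15 → (12, 'daddcadbd')
  16 → (18, 'dbd')
  17 → (15, 'dcadbd')
  18 → (6, 'dcbacddaddcadbd')
  19 → (11, 'ddaddcadbd')
  20 → (14, 'ddcadbd')

SA = [3, 0, 4, 9, 17, 13, 2, 8, 19, 16, 1, 7, 5, 10, 20, 12, 18, 15, 6, 11, 14]
[i] adj suffixes → lcp
  [1] 3/0 → 1 ('a')
  [2] 0/4 → 2 ('ac')
  [3] 4/9 → 3 ('acd')
  [4] 9/17 → 1 ('a')
  [5] 17/13 → 2 ('ad')
  [6] 13/2 → 0 ('')
  [7] 2/8 → 2 ('ba')
  [8] 8/19 → 1 ('b')
  [9] 19/16 → 0 ('')
  [10] 16/1 → 1 ('c')
  [11] 1/7 → 3 ('cba')
  [12] 7/5 → 1 ('c')
  [13] 5/10 → 2 ('cd')
  [14] 10/20 → 0 ('')
  [15] 20/12 → 1 ('d')
  [16] 12/18 → 1 ('d')
  [17] 18/15 → 1 ('d')
  [18] 15/6 → 2 ('dc')
  [19] 6/11 → 1 ('d')
  [20] 11/14 → 2 ('dd')

n(n+1)/2 = 21·22/2 = 231
Σ LCP = 0 + 1 + 2 + 3 + 1 + 2 + 0 + 2 + 1 + 0 + 1 + 3 + 1 + 2 + 0 + 1 + 1 + 1 + 2 + 1 + 2 = 27
distinct = 231 − 27 = 204

204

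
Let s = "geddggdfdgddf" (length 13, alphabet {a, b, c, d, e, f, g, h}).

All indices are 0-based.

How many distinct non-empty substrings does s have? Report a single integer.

rank | idx | suffix
   0 |  10 | ddf
   1 |   2 | ddggdfdgddf
   2 |  11 | df
   3 |   6 | dfdgddf
   4 |   8 | dgddf
   5 |   3 | dggdfdgddf
   6 |   1 | eddggdfdgddf
   7 |  12 | f
   8 |   7 | fdgddf
   9 |   9 | gddf
  10 |   5 | gdfdgddf
  11 |   0 | geddggdfdgddf
  12 |   4 | ggdfdgddf

SA = [10, 2, 11, 6, 8, 3, 1, 12, 7, 9, 5, 0, 4]
[i] adj suffixes → lcp
  [1] 10/2 → 2 ('dd')
  [2] 2/11 → 1 ('d')
  [3] 11/6 → 2 ('df')
  [4] 6/8 → 1 ('d')
  [5] 8/3 → 2 ('dg')
  [6] 3/1 → 0 ('')
  [7] 1/12 → 0 ('')
  [8] 12/7 → 1 ('f')
  [9] 7/9 → 0 ('')
  [10] 9/5 → 2 ('gd')
  [11] 5/0 → 1 ('g')
  [12] 0/4 → 1 ('g')

n(n+1)/2 = 13·14/2 = 91
Σ LCP = 0 + 2 + 1 + 2 + 1 + 2 + 0 + 0 + 1 + 0 + 2 + 1 + 1 = 13
distinct = 91 − 13 = 78

78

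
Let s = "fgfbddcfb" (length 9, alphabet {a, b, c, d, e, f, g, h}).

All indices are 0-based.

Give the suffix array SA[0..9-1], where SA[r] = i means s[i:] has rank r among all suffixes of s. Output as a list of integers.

[8, 3, 6, 5, 4, 7, 2, 0, 1]

sorted suffixes:
  #0 SA[0]=8  'b'
  #1 SA[1]=3  'bddcfb'
  #2 SA[2]=6  'cfb'
  #3 SA[3]=5  'dcfb'
  #4 SA[4]=4  'ddcfb'
  #5 SA[5]=7  'fb'
  #6 SA[6]=2  'fbddcfb'
  #7 SA[7]=0  'fgfbddcfb'
  #8 SA[8]=1  'gfbddcfb'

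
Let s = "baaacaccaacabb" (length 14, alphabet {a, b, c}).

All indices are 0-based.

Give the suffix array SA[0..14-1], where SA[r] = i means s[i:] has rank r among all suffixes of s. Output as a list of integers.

rank→(start, suffix):
  0 → (1, 'aaacaccaacabb')
  1 → (8, 'aacabb')
  2 → (2, 'aacaccaacabb')
  3 → (11, 'abb')
  4 → (9, 'acabb')
  5 → (3, 'acaccaacabb')
  6 → (5, 'accaacabb')
  7 → (13, 'b')
  8 → (0, 'baaacaccaacabb')
  9 → (12, 'bb')
  10 → (7, 'caacabb')
  11 → (10, 'cabb')
  12 → (4, 'caccaacabb')
  13 → (6, 'ccaacabb')

[1, 8, 2, 11, 9, 3, 5, 13, 0, 12, 7, 10, 4, 6]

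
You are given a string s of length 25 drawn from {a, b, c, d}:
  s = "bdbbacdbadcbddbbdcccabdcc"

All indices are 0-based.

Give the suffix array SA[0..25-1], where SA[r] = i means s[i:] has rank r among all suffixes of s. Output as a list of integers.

[20, 4, 8, 3, 7, 2, 14, 0, 21, 15, 11, 24, 19, 10, 23, 18, 17, 5, 6, 1, 13, 9, 22, 16, 12]

rank | idx | suffix
   0 |  20 | abdcc
   1 |   4 | acdbadcbddbbdcccabdcc
   2 |   8 | adcbddbbdcccabdcc
   3 |   3 | bacdbadcbddbbdcccabdcc
   4 |   7 | badcbddbbdcccabdcc
   5 |   2 | bbacdbadcbddbbdcccabdcc
   6 |  14 | bbdcccabdcc
   7 |   0 | bdbbacdbadcbddbbdcccabdcc
   8 |  21 | bdcc
   9 |  15 | bdcccabdcc
  10 |  11 | bddbbdcccabdcc
  11 |  24 | c
  12 |  19 | cabdcc
  13 |  10 | cbddbbdcccabdcc
  14 |  23 | cc
  15 |  18 | ccabdcc
  16 |  17 | cccabdcc
  17 |   5 | cdbadcbddbbdcccabdcc
  18 |   6 | dbadcbddbbdcccabdcc
  19 |   1 | dbbacdbadcbddbbdcccabdcc
  20 |  13 | dbbdcccabdcc
  21 |   9 | dcbddbbdcccabdcc
  22 |  22 | dcc
  23 |  16 | dcccabdcc
  24 |  12 | ddbbdcccabdcc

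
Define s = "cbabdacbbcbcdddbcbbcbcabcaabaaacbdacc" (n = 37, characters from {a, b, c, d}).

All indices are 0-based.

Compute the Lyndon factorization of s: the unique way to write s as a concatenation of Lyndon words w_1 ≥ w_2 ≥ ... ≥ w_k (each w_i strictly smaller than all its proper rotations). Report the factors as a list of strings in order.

["c", "b", "abdacbbcbcdddbcbbcbc", "abc", "aab", "aaacbdacc"]

emit factor 1: 'c' (i=0, period=1)
emit factor 2: 'b' (i=1, period=1)
emit factor 3: 'abdacbbcbcdddbcbbcbc' (i=2, period=20)
emit factor 4: 'abc' (i=22, period=3)
emit factor 5: 'aab' (i=25, period=3)
emit factor 6: 'aaacbdacc' (i=28, period=9)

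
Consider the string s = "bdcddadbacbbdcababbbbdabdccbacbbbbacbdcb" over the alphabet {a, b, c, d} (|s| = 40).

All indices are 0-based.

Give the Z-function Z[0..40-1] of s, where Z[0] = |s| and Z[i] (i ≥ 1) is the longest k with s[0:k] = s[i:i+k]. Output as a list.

[40, 0, 0, 0, 0, 0, 0, 1, 0, 0, 1, 3, 0, 0, 0, 1, 0, 1, 1, 1, 2, 0, 0, 3, 0, 0, 0, 1, 0, 0, 1, 1, 1, 1, 0, 0, 3, 0, 0, 1]

Z[0]=40
i=1: outside box; Z[1]=0
i=2: outside box; Z[2]=0
i=3: outside box; Z[3]=0
i=4: outside box; Z[4]=0
i=5: outside box; Z[5]=0
i=6: outside box; Z[6]=0
i=7: outside box; Z[7]=1 extend→box=[7,8)
i=8: outside box; Z[8]=0
i=9: outside box; Z[9]=0
i=10: outside box; Z[10]=1 extend→box=[10,11)
i=11: outside box; Z[11]=3 extend→box=[11,14)
i=12: min(r-i=2, Z[1]=0)=0; Z[12]=0
i=13: min(r-i=1, Z[2]=0)=0; Z[13]=0
i=14: outside box; Z[14]=0
i=15: outside box; Z[15]=1 extend→box=[15,16)
i=16: outside box; Z[16]=0
i=17: outside box; Z[17]=1 extend→box=[17,18)
i=18: outside box; Z[18]=1 extend→box=[18,19)
i=19: outside box; Z[19]=1 extend→box=[19,20)
i=20: outside box; Z[20]=2 extend→box=[20,22)
i=21: min(r-i=1, Z[1]=0)=0; Z[21]=0
i=22: outside box; Z[22]=0
i=23: outside box; Z[23]=3 extend→box=[23,26)
i=24: min(r-i=2, Z[1]=0)=0; Z[24]=0
i=25: min(r-i=1, Z[2]=0)=0; Z[25]=0
i=26: outside box; Z[26]=0
i=27: outside box; Z[27]=1 extend→box=[27,28)
i=28: outside box; Z[28]=0
i=29: outside box; Z[29]=0
i=30: outside box; Z[30]=1 extend→box=[30,31)
i=31: outside box; Z[31]=1 extend→box=[31,32)
i=32: outside box; Z[32]=1 extend→box=[32,33)
i=33: outside box; Z[33]=1 extend→box=[33,34)
i=34: outside box; Z[34]=0
i=35: outside box; Z[35]=0
i=36: outside box; Z[36]=3 extend→box=[36,39)
i=37: min(r-i=2, Z[1]=0)=0; Z[37]=0
i=38: min(r-i=1, Z[2]=0)=0; Z[38]=0
i=39: outside box; Z[39]=1 extend→box=[39,40)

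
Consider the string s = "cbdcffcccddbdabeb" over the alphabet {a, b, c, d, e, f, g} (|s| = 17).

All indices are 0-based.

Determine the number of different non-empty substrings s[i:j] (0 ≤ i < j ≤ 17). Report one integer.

140

rank | idx | suffix
   0 |  13 | abeb
   1 |  16 | b
   2 |  11 | bdabeb
   3 |   1 | bdcffcccddbdabeb
   4 |  14 | beb
   5 |   0 | cbdcffcccddbdabeb
   6 |   6 | cccddbdabeb
   7 |   7 | ccddbdabeb
   8 |   8 | cddbdabeb
   9 |   3 | cffcccddbdabeb
  10 |  12 | dabeb
  11 |  10 | dbdabeb
  12 |   2 | dcffcccddbdabeb
  13 |   9 | ddbdabeb
  14 |  15 | eb
  15 |   5 | fcccddbdabeb
  16 |   4 | ffcccddbdabeb

SA = [13, 16, 11, 1, 14, 0, 6, 7, 8, 3, 12, 10, 2, 9, 15, 5, 4]
rank  pair      lcp
   1  s[13:],s[16:]  0  ''
   2  s[16:],s[11:]  1  'b'
   3  s[11:],s[1:]  2  'bd'
   4  s[1:],s[14:]  1  'b'
   5  s[14:],s[0:]  0  ''
   6  s[0:],s[6:]  1  'c'
   7  s[6:],s[7:]  2  'cc'
   8  s[7:],s[8:]  1  'c'
   9  s[8:],s[3:]  1  'c'
  10  s[3:],s[12:]  0  ''
  11  s[12:],s[10:]  1  'd'
  12  s[10:],s[2:]  1  'd'
  13  s[2:],s[9:]  1  'd'
  14  s[9:],s[15:]  0  ''
  15  s[15:],s[5:]  0  ''
  16  s[5:],s[4:]  1  'f'

n(n+1)/2 = 17·18/2 = 153
Σ LCP = 0 + 0 + 1 + 2 + 1 + 0 + 1 + 2 + 1 + 1 + 0 + 1 + 1 + 1 + 0 + 0 + 1 = 13
distinct = 153 − 13 = 140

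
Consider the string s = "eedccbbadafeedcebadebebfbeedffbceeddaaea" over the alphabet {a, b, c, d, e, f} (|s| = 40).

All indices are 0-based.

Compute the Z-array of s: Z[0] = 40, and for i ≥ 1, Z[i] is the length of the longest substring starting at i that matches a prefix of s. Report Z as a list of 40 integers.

[40, 1, 0, 0, 0, 0, 0, 0, 0, 0, 0, 4, 1, 0, 0, 1, 0, 0, 0, 1, 0, 1, 0, 0, 0, 3, 1, 0, 0, 0, 0, 0, 3, 1, 0, 0, 0, 0, 1, 0]

Z[0]=40
i=1: outside box; Z[1]=1 extend→box=[1,2)
i=2: outside box; Z[2]=0
i=3: outside box; Z[3]=0
i=4: outside box; Z[4]=0
i=5: outside box; Z[5]=0
i=6: outside box; Z[6]=0
i=7: outside box; Z[7]=0
i=8: outside box; Z[8]=0
i=9: outside box; Z[9]=0
i=10: outside box; Z[10]=0
i=11: outside box; Z[11]=4 extend→box=[11,15)
i=12: min(r-i=3, Z[1]=1)=1; Z[12]=1
i=13: min(r-i=2, Z[2]=0)=0; Z[13]=0
i=14: min(r-i=1, Z[3]=0)=0; Z[14]=0
i=15: outside box; Z[15]=1 extend→box=[15,16)
i=16: outside box; Z[16]=0
i=17: outside box; Z[17]=0
i=18: outside box; Z[18]=0
i=19: outside box; Z[19]=1 extend→box=[19,20)
i=20: outside box; Z[20]=0
i=21: outside box; Z[21]=1 extend→box=[21,22)
i=22: outside box; Z[22]=0
i=23: outside box; Z[23]=0
i=24: outside box; Z[24]=0
i=25: outside box; Z[25]=3 extend→box=[25,28)
i=26: min(r-i=2, Z[1]=1)=1; Z[26]=1
i=27: min(r-i=1, Z[2]=0)=0; Z[27]=0
i=28: outside box; Z[28]=0
i=29: outside box; Z[29]=0
i=30: outside box; Z[30]=0
i=31: outside box; Z[31]=0
i=32: outside box; Z[32]=3 extend→box=[32,35)
i=33: min(r-i=2, Z[1]=1)=1; Z[33]=1
i=34: min(r-i=1, Z[2]=0)=0; Z[34]=0
i=35: outside box; Z[35]=0
i=36: outside box; Z[36]=0
i=37: outside box; Z[37]=0
i=38: outside box; Z[38]=1 extend→box=[38,39)
i=39: outside box; Z[39]=0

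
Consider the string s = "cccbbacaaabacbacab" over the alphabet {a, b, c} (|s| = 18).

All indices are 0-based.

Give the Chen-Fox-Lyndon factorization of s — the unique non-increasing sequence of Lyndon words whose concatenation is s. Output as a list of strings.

["c", "c", "c", "b", "b", "ac", "aaabacbacab"]

emit factor 1: 'c' (i=0, period=1)
emit factor 2: 'c' (i=1, period=1)
emit factor 3: 'c' (i=2, period=1)
emit factor 4: 'b' (i=3, period=1)
emit factor 5: 'b' (i=4, period=1)
emit factor 6: 'ac' (i=5, period=2)
emit factor 7: 'aaabacbacab' (i=7, period=11)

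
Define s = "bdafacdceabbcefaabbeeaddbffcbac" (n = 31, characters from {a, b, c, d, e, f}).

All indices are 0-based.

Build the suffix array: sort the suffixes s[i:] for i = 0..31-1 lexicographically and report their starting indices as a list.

rank→(start, suffix):
  0 → (15, 'aabbeeaddbffcbac')
  1 → (9, 'abbcefaabbeeaddbffcbac')
  2 → (16, 'abbeeaddbffcbac')
  3 → (29, 'ac')
  4 → (4, 'acdceabbcefaabbeeaddbffcbac')
  5 → (21, 'addbffcbac')
  6 → (2, 'afacdceabbcefaabbeeaddbffcbac')
  7 → (28, 'bac')
  8 → (10, 'bbcefaabbeeaddbffcbac')
  9 → (17, 'bbeeaddbffcbac')
  10 → (11, 'bcefaabbeeaddbffcbac')
  11 → (0, 'bdafacdceabbcefaabbeeaddbffcbac')
  12 → (18, 'beeaddbffcbac')
  13 → (24, 'bffcbac')
  14 → (30, 'c')
  15 → (27, 'cbac')
  16 → (5, 'cdceabbcefaabbeeaddbffcbac')
  17 → (7, 'ceabbcefaabbeeaddbffcbac')
  18 → (12, 'cefaabbeeaddbffcbac')
  19 → (1, 'dafacdceabbcefaabbeeaddbffcbac')
  20 → (23, 'dbffcbac')
  21 → (6, 'dceabbcefaabbeeaddbffcbac')
  22 → (22, 'ddbffcbac')
  23 → (8, 'eabbcefaabbeeaddbffcbac')
  24 → (20, 'eaddbffcbac')
  25 → (19, 'eeaddbffcbac')
  26 → (13, 'efaabbeeaddbffcbac')
  27 → (14, 'faabbeeaddbffcbac')
  28 → (3, 'facdceabbcefaabbeeaddbffcbac')
  29 → (26, 'fcbac')
  30 → (25, 'ffcbac')

[15, 9, 16, 29, 4, 21, 2, 28, 10, 17, 11, 0, 18, 24, 30, 27, 5, 7, 12, 1, 23, 6, 22, 8, 20, 19, 13, 14, 3, 26, 25]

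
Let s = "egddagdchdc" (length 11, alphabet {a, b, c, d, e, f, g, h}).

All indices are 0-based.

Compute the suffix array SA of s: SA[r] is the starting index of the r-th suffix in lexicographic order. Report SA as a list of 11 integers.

rank | idx | suffix
   0 |   4 | agdchdc
   1 |  10 | c
   2 |   7 | chdc
   3 |   3 | dagdchdc
   4 |   9 | dc
   5 |   6 | dchdc
   6 |   2 | ddagdchdc
   7 |   0 | egddagdchdc
   8 |   5 | gdchdc
   9 |   1 | gddagdchdc
  10 |   8 | hdc

[4, 10, 7, 3, 9, 6, 2, 0, 5, 1, 8]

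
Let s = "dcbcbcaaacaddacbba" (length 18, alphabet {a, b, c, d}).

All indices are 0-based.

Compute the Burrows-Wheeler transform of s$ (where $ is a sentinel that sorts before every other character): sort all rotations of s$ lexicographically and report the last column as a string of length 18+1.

rank  rotation             last
    0  $dcbcbcaaacaddacbba  a
    1  a$dcbcbcaaacaddacbb  b
    2  aaacaddacbba$dcbcbc  c
    3  aacaddacbba$dcbcbca  a
    4  acaddacbba$dcbcbcaa  a
    5  acbba$dcbcbcaaacadd  d
    6  addacbba$dcbcbcaaac  c
    7  ba$dcbcbcaaacaddacb  b
    8  bba$dcbcbcaaacaddac  c
    9  bcaaacaddacbba$dcbc  c
   10  bcbcaaacaddacbba$dc  c
   11  caaacaddacbba$dcbcb  b
   12  caddacbba$dcbcbcaaa  a
   13  cbba$dcbcbcaaacadda  a
   14  cbcaaacaddacbba$dcb  b
   15  cbcbcaaacaddacbba$d  d
   16  dacbba$dcbcbcaaacad  d
   17  dcbcbcaaacaddacbba$  $
   18  ddacbba$dcbcbcaaaca  a

abcaadcbcccbaabdd$a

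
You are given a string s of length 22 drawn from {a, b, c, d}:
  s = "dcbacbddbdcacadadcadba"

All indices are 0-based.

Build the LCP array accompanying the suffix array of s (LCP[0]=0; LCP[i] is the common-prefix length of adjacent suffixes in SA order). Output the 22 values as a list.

[0, 1, 2, 1, 2, 2, 0, 2, 1, 2, 0, 2, 3, 1, 2, 0, 1, 2, 1, 3, 2, 1]

rank→(start, suffix):
  0 → (21, 'a')
  1 → (11, 'acadadcadba')
  2 → (3, 'acbddbdcacadadcadba')
  3 → (13, 'adadcadba')
  4 → (18, 'adba')
  5 → (15, 'adcadba')
  6 → (20, 'ba')
  7 → (2, 'bacbddbdcacadadcadba')
  8 → (8, 'bdcacadadcadba')
  9 → (5, 'bddbdcacadadcadba')
  10 → (10, 'cacadadcadba')
  11 → (12, 'cadadcadba')
  12 → (17, 'cadba')
  13 → (1, 'cbacbddbdcacadadcadba')
  14 → (4, 'cbddbdcacadadcadba')
  15 → (14, 'dadcadba')
  16 → (19, 'dba')
  17 → (7, 'dbdcacadadcadba')
  18 → (9, 'dcacadadcadba')
  19 → (16, 'dcadba')
  20 → (0, 'dcbacbddbdcacadadcadba')
  21 → (6, 'ddbdcacadadcadba')

SA = [21, 11, 3, 13, 18, 15, 20, 2, 8, 5, 10, 12, 17, 1, 4, 14, 19, 7, 9, 16, 0, 6]
rank  pair      lcp
   1  s[21:],s[11:]  1  'a'
   2  s[11:],s[3:]  2  'ac'
   3  s[3:],s[13:]  1  'a'
   4  s[13:],s[18:]  2  'ad'
   5  s[18:],s[15:]  2  'ad'
   6  s[15:],s[20:]  0  ''
   7  s[20:],s[2:]  2  'ba'
   8  s[2:],s[8:]  1  'b'
   9  s[8:],s[5:]  2  'bd'
  10  s[5:],s[10:]  0  ''
  11  s[10:],s[12:]  2  'ca'
  12  s[12:],s[17:]  3  'cad'
  13  s[17:],s[1:]  1  'c'
  14  s[1:],s[4:]  2  'cb'
  15  s[4:],s[14:]  0  ''
  16  s[14:],s[19:]  1  'd'
  17  s[19:],s[7:]  2  'db'
  18  s[7:],s[9:]  1  'd'
  19  s[9:],s[16:]  3  'dca'
  20  s[16:],s[0:]  2  'dc'
  21  s[0:],s[6:]  1  'd'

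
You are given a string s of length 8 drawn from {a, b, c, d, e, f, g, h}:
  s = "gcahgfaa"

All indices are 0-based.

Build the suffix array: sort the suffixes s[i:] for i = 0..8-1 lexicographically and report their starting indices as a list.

rank→(start, suffix):
  0 → (7, 'a')
  1 → (6, 'aa')
  2 → (2, 'ahgfaa')
  3 → (1, 'cahgfaa')
  4 → (5, 'faa')
  5 → (0, 'gcahgfaa')
  6 → (4, 'gfaa')
  7 → (3, 'hgfaa')

[7, 6, 2, 1, 5, 0, 4, 3]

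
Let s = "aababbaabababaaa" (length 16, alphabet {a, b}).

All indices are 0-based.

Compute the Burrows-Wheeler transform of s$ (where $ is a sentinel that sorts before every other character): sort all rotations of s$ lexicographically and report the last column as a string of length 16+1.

rank  rotation           last
    0  $aababbaabababaaa  a
    1  a$aababbaabababaa  a
    2  aa$aababbaabababa  a
    3  aaa$aababbaababab  b
    4  aabababaaa$aababb  b
    5  aababbaabababaaa$  $
    6  abaaa$aababbaabab  b
    7  ababaaa$aababbaab  b
    8  abababaaa$aababba  a
    9  ababbaabababaaa$a  a
   10  abbaabababaaa$aab  b
   11  baaa$aababbaababa  a
   12  baabababaaa$aabab  b
   13  babaaa$aababbaaba  a
   14  bababaaa$aababbaa  a
   15  babbaabababaaa$aa  a
   16  bbaabababaaa$aaba  a

aaabb$bbaababaaaa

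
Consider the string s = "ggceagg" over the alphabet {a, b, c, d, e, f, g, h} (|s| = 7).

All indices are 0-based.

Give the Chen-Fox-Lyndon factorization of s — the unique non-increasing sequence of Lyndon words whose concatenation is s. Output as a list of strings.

["g", "g", "ce", "agg"]

emit factor 1: 'g' (i=0, period=1)
emit factor 2: 'g' (i=1, period=1)
emit factor 3: 'ce' (i=2, period=2)
emit factor 4: 'agg' (i=4, period=3)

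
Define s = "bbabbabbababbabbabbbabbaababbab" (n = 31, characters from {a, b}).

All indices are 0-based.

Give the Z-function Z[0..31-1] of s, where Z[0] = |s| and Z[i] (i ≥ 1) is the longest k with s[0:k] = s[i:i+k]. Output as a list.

Z[0]=31
i=1: outside box; Z[1]=1 grow→box=[1,2)
i=2: outside box; Z[2]=0
i=3: outside box; Z[3]=7 grow→box=[3,10)
i=4: min(r-i=6, Z[1]=1)=1; Z[4]=1
i=5: min(r-i=5, Z[2]=0)=0; Z[5]=0
i=6: min(r-i=4, Z[3]=7)=4; Z[6]=4
i=7: min(r-i=3, Z[4]=1)=1; Z[7]=1
i=8: min(r-i=2, Z[5]=0)=0; Z[8]=0
i=9: min(r-i=1, Z[6]=4)=1; Z[9]=1
i=10: outside box; Z[10]=0
i=11: outside box; Z[11]=8 grow→box=[11,19)
i=12: min(r-i=7, Z[1]=1)=1; Z[12]=1
i=13: min(r-i=6, Z[2]=0)=0; Z[13]=0
i=14: min(r-i=5, Z[3]=7)=5; Z[14]=5
i=15: min(r-i=4, Z[4]=1)=1; Z[15]=1
i=16: min(r-i=3, Z[5]=0)=0; Z[16]=0
i=17: min(r-i=2, Z[6]=4)=2; Z[17]=2
i=18: min(r-i=1, Z[7]=1)=1; Z[18]=6 grow→box=[18,24)
i=19: min(r-i=5, Z[1]=1)=1; Z[19]=1
i=20: min(r-i=4, Z[2]=0)=0; Z[20]=0
i=21: min(r-i=3, Z[3]=7)=3; Z[21]=3
i=22: min(r-i=2, Z[4]=1)=1; Z[22]=1
i=23: min(r-i=1, Z[5]=0)=0; Z[23]=0
i=24: outside box; Z[24]=0
i=25: outside box; Z[25]=1 grow→box=[25,26)
i=26: outside box; Z[26]=0
i=27: outside box; Z[27]=4 grow→box=[27,31)
i=28: min(r-i=3, Z[1]=1)=1; Z[28]=1
i=29: min(r-i=2, Z[2]=0)=0; Z[29]=0
i=30: min(r-i=1, Z[3]=7)=1; Z[30]=1

[31, 1, 0, 7, 1, 0, 4, 1, 0, 1, 0, 8, 1, 0, 5, 1, 0, 2, 6, 1, 0, 3, 1, 0, 0, 1, 0, 4, 1, 0, 1]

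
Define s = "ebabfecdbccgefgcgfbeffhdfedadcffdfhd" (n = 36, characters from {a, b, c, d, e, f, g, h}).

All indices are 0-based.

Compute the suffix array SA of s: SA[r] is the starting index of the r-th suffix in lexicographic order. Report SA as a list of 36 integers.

[2, 27, 1, 8, 18, 3, 9, 6, 29, 10, 15, 35, 26, 7, 28, 23, 32, 0, 5, 25, 19, 12, 17, 31, 4, 24, 30, 20, 13, 33, 21, 14, 11, 16, 34, 22]

sorted suffixes:
  #0 SA[0]=2  'abfecdbccgefgcgfbeffhdfedadcffdfhd'
  #1 SA[1]=27  'adcffdfhd'
  #2 SA[2]=1  'babfecdbccgefgcgfbeffhdfedadcffdfhd'
  #3 SA[3]=8  'bccgefgcgfbeffhdfedadcffdfhd'
  #4 SA[4]=18  'beffhdfedadcffdfhd'
  #5 SA[5]=3  'bfecdbccgefgcgfbeffhdfedadcffdfhd'
  #6 SA[6]=9  'ccgefgcgfbeffhdfedadcffdfhd'
  #7 SA[7]=6  'cdbccgefgcgfbeffhdfedadcffdfhd'
  #8 SA[8]=29  'cffdfhd'
  #9 SA[9]=10  'cgefgcgfbeffhdfedadcffdfhd'
  #10 SA[10]=15  'cgfbeffhdfedadcffdfhd'
  #11 SA[11]=35  'd'
  #12 SA[12]=26  'dadcffdfhd'
  #13 SA[13]=7  'dbccgefgcgfbeffhdfedadcffdfhd'
  #14 SA[14]=28  'dcffdfhd'
  #15 SA[15]=23  'dfedadcffdfhd'
  #16 SA[16]=32  'dfhd'
  #17 SA[17]=0  'ebabfecdbccgefgcgfbeffhdfedadcffdfhd'
  #18 SA[18]=5  'ecdbccgefgcgfbeffhdfedadcffdfhd'
  #19 SA[19]=25  'edadcffdfhd'
  #20 SA[20]=19  'effhdfedadcffdfhd'
  #21 SA[21]=12  'efgcgfbeffhdfedadcffdfhd'
  #22 SA[22]=17  'fbeffhdfedadcffdfhd'
  #23 SA[23]=31  'fdfhd'
  #24 SA[24]=4  'fecdbccgefgcgfbeffhdfedadcffdfhd'
  #25 SA[25]=24  'fedadcffdfhd'
  #26 SA[26]=30  'ffdfhd'
  #27 SA[27]=20  'ffhdfedadcffdfhd'
  #28 SA[28]=13  'fgcgfbeffhdfedadcffdfhd'
  #29 SA[29]=33  'fhd'
  #30 SA[30]=21  'fhdfedadcffdfhd'
  #31 SA[31]=14  'gcgfbeffhdfedadcffdfhd'
  #32 SA[32]=11  'gefgcgfbeffhdfedadcffdfhd'
  #33 SA[33]=16  'gfbeffhdfedadcffdfhd'
  #34 SA[34]=34  'hd'
  #35 SA[35]=22  'hdfedadcffdfhd'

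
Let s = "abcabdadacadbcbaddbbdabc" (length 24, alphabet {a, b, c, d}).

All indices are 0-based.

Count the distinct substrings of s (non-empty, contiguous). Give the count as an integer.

rank | idx | suffix
   0 |  21 | abc
   1 |   0 | abcabdadacadbcbaddbbdabc
   2 |   3 | abdadacadbcbaddbbdabc
   3 |   8 | acadbcbaddbbdabc
   4 |   6 | adacadbcbaddbbdabc
   5 |  10 | adbcbaddbbdabc
   6 |  15 | addbbdabc
   7 |  14 | baddbbdabc
   8 |  18 | bbdabc
   9 |  22 | bc
  10 |   1 | bcabdadacadbcbaddbbdabc
  11 |  12 | bcbaddbbdabc
  12 |  19 | bdabc
  13 |   4 | bdadacadbcbaddbbdabc
  14 |  23 | c
  15 |   2 | cabdadacadbcbaddbbdabc
  16 |   9 | cadbcbaddbbdabc
  17 |  13 | cbaddbbdabc
  18 |  20 | dabc
  19 |   7 | dacadbcbaddbbdabc
  20 |   5 | dadacadbcbaddbbdabc
  21 |  17 | dbbdabc
  22 |  11 | dbcbaddbbdabc
  23 |  16 | ddbbdabc

SA = [21, 0, 3, 8, 6, 10, 15, 14, 18, 22, 1, 12, 19, 4, 23, 2, 9, 13, 20, 7, 5, 17, 11, 16]
i: (SA[i-1],SA[i]) lcp shared
  1: (21,0) 3 'abc'
  2: (0,3) 2 'ab'
  3: (3,8) 1 'a'
  4: (8,6) 1 'a'
  5: (6,10) 2 'ad'
  6: (10,15) 2 'ad'
  7: (15,14) 0 ''
  8: (14,18) 1 'b'
  9: (18,22) 1 'b'
  10: (22,1) 2 'bc'
  11: (1,12) 2 'bc'
  12: (12,19) 1 'b'
  13: (19,4) 3 'bda'
  14: (4,23) 0 ''
  15: (23,2) 1 'c'
  16: (2,9) 2 'ca'
  17: (9,13) 1 'c'
  18: (13,20) 0 ''
  19: (20,7) 2 'da'
  20: (7,5) 2 'da'
  21: (5,17) 1 'd'
  22: (17,11) 2 'db'
  23: (11,16) 1 'd'

n(n+1)/2 = 24·25/2 = 300
Σ LCP = 0 + 3 + 2 + 1 + 1 + 2 + 2 + 0 + 1 + 1 + 2 + 2 + 1 + 3 + 0 + 1 + 2 + 1 + 0 + 2 + 2 + 1 + 2 + 1 = 33
distinct = 300 − 33 = 267

267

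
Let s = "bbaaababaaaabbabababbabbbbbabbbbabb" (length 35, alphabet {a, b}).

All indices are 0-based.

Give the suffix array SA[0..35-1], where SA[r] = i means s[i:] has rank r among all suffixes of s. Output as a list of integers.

[8, 2, 9, 3, 10, 6, 4, 14, 16, 32, 11, 18, 27, 21, 34, 7, 1, 5, 13, 15, 31, 17, 26, 20, 33, 0, 12, 30, 25, 19, 29, 24, 28, 23, 22]

rank→(start, suffix):
  0 → (8, 'aaaabbabababbabbbbbabbbbabb')
  1 → (2, 'aaababaaaabbabababbabbbbbabbbbabb')
  2 → (9, 'aaabbabababbabbbbbabbbbabb')
  3 → (3, 'aababaaaabbabababbabbbbbabbbbabb')
  4 → (10, 'aabbabababbabbbbbabbbbabb')
  5 → (6, 'abaaaabbabababbabbbbbabbbbabb')
  6 → (4, 'ababaaaabbabababbabbbbbabbbbabb')
  7 → (14, 'abababbabbbbbabbbbabb')
  8 → (16, 'ababbabbbbbabbbbabb')
  9 → (32, 'abb')
  10 → (11, 'abbabababbabbbbbabbbbabb')
  11 → (18, 'abbabbbbbabbbbabb')
  12 → (27, 'abbbbabb')
  13 → (21, 'abbbbbabbbbabb')
  14 → (34, 'b')
  15 → (7, 'baaaabbabababbabbbbbabbbbabb')
  16 → (1, 'baaababaaaabbabababbabbbbbabbbbabb')
  17 → (5, 'babaaaabbabababbabbbbbabbbbabb')
  18 → (13, 'babababbabbbbbabbbbabb')
  19 → (15, 'bababbabbbbbabbbbabb')
  20 → (31, 'babb')
  21 → (17, 'babbabbbbbabbbbabb')
  22 → (26, 'babbbbabb')
  23 → (20, 'babbbbbabbbbabb')
  24 → (33, 'bb')
  25 → (0, 'bbaaababaaaabbabababbabbbbbabbbbabb')
  26 → (12, 'bbabababbabbbbbabbbbabb')
  27 → (30, 'bbabb')
  28 → (25, 'bbabbbbabb')
  29 → (19, 'bbabbbbbabbbbabb')
  30 → (29, 'bbbabb')
  31 → (24, 'bbbabbbbabb')
  32 → (28, 'bbbbabb')
  33 → (23, 'bbbbabbbbabb')
  34 → (22, 'bbbbbabbbbabb')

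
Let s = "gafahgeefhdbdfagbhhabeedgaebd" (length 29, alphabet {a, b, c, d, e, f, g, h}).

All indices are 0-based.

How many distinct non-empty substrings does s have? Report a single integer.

409

rank | idx | suffix
   0 |  19 | abeedgaebd
   1 |  25 | aebd
   2 |   1 | afahgeefhdbdfagbhhabeedgaebd
   3 |  14 | agbhhabeedgaebd
   4 |   3 | ahgeefhdbdfagbhhabeedgaebd
   5 |  27 | bd
   6 |  11 | bdfagbhhabeedgaebd
   7 |  20 | beedgaebd
   8 |  16 | bhhabeedgaebd
   9 |  28 | d
  10 |  10 | dbdfagbhhabeedgaebd
  11 |  12 | dfagbhhabeedgaebd
  12 |  23 | dgaebd
  13 |  26 | ebd
  14 |  22 | edgaebd
  15 |  21 | eedgaebd
  16 |   6 | eefhdbdfagbhhabeedgaebd
  17 |   7 | efhdbdfagbhhabeedgaebd
  18 |  13 | fagbhhabeedgaebd
  19 |   2 | fahgeefhdbdfagbhhabeedgaebd
  20 |   8 | fhdbdfagbhhabeedgaebd
  21 |  24 | gaebd
  22 |   0 | gafahgeefhdbdfagbhhabeedgaebd
  23 |  15 | gbhhabeedgaebd
  24 |   5 | geefhdbdfagbhhabeedgaebd
  25 |  18 | habeedgaebd
  26 |   9 | hdbdfagbhhabeedgaebd
  27 |   4 | hgeefhdbdfagbhhabeedgaebd
  28 |  17 | hhabeedgaebd

SA = [19, 25, 1, 14, 3, 27, 11, 20, 16, 28, 10, 12, 23, 26, 22, 21, 6, 7, 13, 2, 8, 24, 0, 15, 5, 18, 9, 4, 17]
i: (SA[i-1],SA[i]) lcp shared
  1: (19,25) 1 'a'
  2: (25,1) 1 'a'
  3: (1,14) 1 'a'
  4: (14,3) 1 'a'
  5: (3,27) 0 ''
  6: (27,11) 2 'bd'
  7: (11,20) 1 'b'
  8: (20,16) 1 'b'
  9: (16,28) 0 ''
  10: (28,10) 1 'd'
  11: (10,12) 1 'd'
  12: (12,23) 1 'd'
  13: (23,26) 0 ''
  14: (26,22) 1 'e'
  15: (22,21) 1 'e'
  16: (21,6) 2 'ee'
  17: (6,7) 1 'e'
  18: (7,13) 0 ''
  19: (13,2) 2 'fa'
  20: (2,8) 1 'f'
  21: (8,24) 0 ''
  22: (24,0) 2 'ga'
  23: (0,15) 1 'g'
  24: (15,5) 1 'g'
  25: (5,18) 0 ''
  26: (18,9) 1 'h'
  27: (9,4) 1 'h'
  28: (4,17) 1 'h'

n(n+1)/2 = 29·30/2 = 435
Σ LCP = 0 + 1 + 1 + 1 + 1 + 0 + 2 + 1 + 1 + 0 + 1 + 1 + 1 + 0 + 1 + 1 + 2 + 1 + 0 + 2 + 1 + 0 + 2 + 1 + 1 + 0 + 1 + 1 + 1 = 26
distinct = 435 − 26 = 409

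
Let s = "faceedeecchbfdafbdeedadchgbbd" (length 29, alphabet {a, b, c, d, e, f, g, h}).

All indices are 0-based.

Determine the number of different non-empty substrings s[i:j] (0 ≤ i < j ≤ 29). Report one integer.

rank | idx | suffix
   0 |   1 | aceedeecchbfdafbdeedadchgbbd
   1 |  21 | adchgbbd
   2 |  14 | afbdeedadchgbbd
   3 |  26 | bbd
   4 |  27 | bd
   5 |  16 | bdeedadchgbbd
   6 |  11 | bfdafbdeedadchgbbd
   7 |   8 | cchbfdafbdeedadchgbbd
   8 |   2 | ceedeecchbfdafbdeedadchgbbd
   9 |   9 | chbfdafbdeedadchgbbd
  10 |  23 | chgbbd
  11 |  28 | d
  12 |  20 | dadchgbbd
  13 |  13 | dafbdeedadchgbbd
  14 |  22 | dchgbbd
  15 |   5 | deecchbfdafbdeedadchgbbd
  16 |  17 | deedadchgbbd
  17 |   7 | ecchbfdafbdeedadchgbbd
  18 |  19 | edadchgbbd
  19 |   4 | edeecchbfdafbdeedadchgbbd
  20 |   6 | eecchbfdafbdeedadchgbbd
  21 |  18 | eedadchgbbd
  22 |   3 | eedeecchbfdafbdeedadchgbbd
  23 |   0 | faceedeecchbfdafbdeedadchgbbd
  24 |  15 | fbdeedadchgbbd
  25 |  12 | fdafbdeedadchgbbd
  26 |  25 | gbbd
  27 |  10 | hbfdafbdeedadchgbbd
  28 |  24 | hgbbd

SA = [1, 21, 14, 26, 27, 16, 11, 8, 2, 9, 23, 28, 20, 13, 22, 5, 17, 7, 19, 4, 6, 18, 3, 0, 15, 12, 25, 10, 24]
[i] adj suffixes → lcp
  [1] 1/21 → 1 ('a')
  [2] 21/14 → 1 ('a')
  [3] 14/26 → 0 ('')
  [4] 26/27 → 1 ('b')
  [5] 27/16 → 2 ('bd')
  [6] 16/11 → 1 ('b')
  [7] 11/8 → 0 ('')
  [8] 8/2 → 1 ('c')
  [9] 2/9 → 1 ('c')
  [10] 9/23 → 2 ('ch')
  [11] 23/28 → 0 ('')
  [12] 28/20 → 1 ('d')
  [13] 20/13 → 2 ('da')
  [14] 13/22 → 1 ('d')
  [15] 22/5 → 1 ('d')
  [16] 5/17 → 3 ('dee')
  [17] 17/7 → 0 ('')
  [18] 7/19 → 1 ('e')
  [19] 19/4 → 2 ('ed')
  [20] 4/6 → 1 ('e')
  [21] 6/18 → 2 ('ee')
  [22] 18/3 → 3 ('eed')
  [23] 3/0 → 0 ('')
  [24] 0/15 → 1 ('f')
  [25] 15/12 → 1 ('f')
  [26] 12/25 → 0 ('')
  [27] 25/10 → 0 ('')
  [28] 10/24 → 1 ('h')

n(n+1)/2 = 29·30/2 = 435
Σ LCP = 0 + 1 + 1 + 0 + 1 + 2 + 1 + 0 + 1 + 1 + 2 + 0 + 1 + 2 + 1 + 1 + 3 + 0 + 1 + 2 + 1 + 2 + 3 + 0 + 1 + 1 + 0 + 0 + 1 = 30
distinct = 435 − 30 = 405

405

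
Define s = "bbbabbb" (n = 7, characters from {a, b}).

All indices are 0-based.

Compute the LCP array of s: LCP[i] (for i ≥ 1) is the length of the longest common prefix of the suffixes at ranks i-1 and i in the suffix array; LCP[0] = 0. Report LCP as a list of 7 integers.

rank→(start, suffix):
  0 → (3, 'abbb')
  1 → (6, 'b')
  2 → (2, 'babbb')
  3 → (5, 'bb')
  4 → (1, 'bbabbb')
  5 → (4, 'bbb')
  6 → (0, 'bbbabbb')

SA = [3, 6, 2, 5, 1, 4, 0]
i: (SA[i-1],SA[i]) lcp shared
  1: (3,6) 0 ''
  2: (6,2) 1 'b'
  3: (2,5) 1 'b'
  4: (5,1) 2 'bb'
  5: (1,4) 2 'bb'
  6: (4,0) 3 'bbb'

[0, 0, 1, 1, 2, 2, 3]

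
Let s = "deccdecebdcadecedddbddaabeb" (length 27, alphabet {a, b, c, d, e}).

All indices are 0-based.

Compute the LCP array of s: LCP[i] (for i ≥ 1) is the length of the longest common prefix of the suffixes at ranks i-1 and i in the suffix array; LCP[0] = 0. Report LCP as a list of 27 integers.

[0, 1, 1, 0, 1, 2, 1, 0, 1, 1, 1, 2, 0, 1, 1, 1, 2, 2, 1, 3, 4, 0, 2, 1, 2, 3, 1]

rank→(start, suffix):
  0 → (22, 'aabeb')
  1 → (23, 'abeb')
  2 → (11, 'adecedddbddaabeb')
  3 → (26, 'b')
  4 → (8, 'bdcadecedddbddaabeb')
  5 → (19, 'bddaabeb')
  6 → (24, 'beb')
  7 → (10, 'cadecedddbddaabeb')
  8 → (2, 'ccdecebdcadecedddbddaabeb')
  9 → (3, 'cdecebdcadecedddbddaabeb')
  10 → (6, 'cebdcadecedddbddaabeb')
  11 → (14, 'cedddbddaabeb')
  12 → (21, 'daabeb')
  13 → (18, 'dbddaabeb')
  14 → (9, 'dcadecedddbddaabeb')
  15 → (20, 'ddaabeb')
  16 → (17, 'ddbddaabeb')
  17 → (16, 'dddbddaabeb')
  18 → (0, 'deccdecebdcadecedddbddaabeb')
  19 → (4, 'decebdcadecedddbddaabeb')
  20 → (12, 'decedddbddaabeb')
  21 → (25, 'eb')
  22 → (7, 'ebdcadecedddbddaabeb')
  23 → (1, 'eccdecebdcadecedddbddaabeb')
  24 → (5, 'ecebdcadecedddbddaabeb')
  25 → (13, 'ecedddbddaabeb')
  26 → (15, 'edddbddaabeb')

SA = [22, 23, 11, 26, 8, 19, 24, 10, 2, 3, 6, 14, 21, 18, 9, 20, 17, 16, 0, 4, 12, 25, 7, 1, 5, 13, 15]
i: (SA[i-1],SA[i]) lcp shared
  1: (22,23) 1 'a'
  2: (23,11) 1 'a'
  3: (11,26) 0 ''
  4: (26,8) 1 'b'
  5: (8,19) 2 'bd'
  6: (19,24) 1 'b'
  7: (24,10) 0 ''
  8: (10,2) 1 'c'
  9: (2,3) 1 'c'
  10: (3,6) 1 'c'
  11: (6,14) 2 'ce'
  12: (14,21) 0 ''
  13: (21,18) 1 'd'
  14: (18,9) 1 'd'
  15: (9,20) 1 'd'
  16: (20,17) 2 'dd'
  17: (17,16) 2 'dd'
  18: (16,0) 1 'd'
  19: (0,4) 3 'dec'
  20: (4,12) 4 'dece'
  21: (12,25) 0 ''
  22: (25,7) 2 'eb'
  23: (7,1) 1 'e'
  24: (1,5) 2 'ec'
  25: (5,13) 3 'ece'
  26: (13,15) 1 'e'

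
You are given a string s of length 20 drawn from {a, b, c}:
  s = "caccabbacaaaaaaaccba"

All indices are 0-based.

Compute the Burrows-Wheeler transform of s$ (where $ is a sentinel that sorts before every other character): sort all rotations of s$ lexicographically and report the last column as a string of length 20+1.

rank  rotation               last
    0  $caccabbacaaaaaaaccba  a
    1  a$caccabbacaaaaaaaccb  b
    2  aaaaaaaccba$caccabbac  c
    3  aaaaaaccba$caccabbaca  a
    4  aaaaaccba$caccabbacaa  a
    5  aaaaccba$caccabbacaaa  a
    6  aaaccba$caccabbacaaaa  a
    7  aaccba$caccabbacaaaaa  a
    8  abbacaaaaaaaccba$cacc  c
    9  acaaaaaaaccba$caccabb  b
   10  accabbacaaaaaaaccba$c  c
   11  accba$caccabbacaaaaaa  a
   12  ba$caccabbacaaaaaaacc  c
   13  bacaaaaaaaccba$caccab  b
   14  bbacaaaaaaaccba$cacca  a
   15  caaaaaaaccba$caccabba  a
   16  cabbacaaaaaaaccba$cac  c
   17  caccabbacaaaaaaaccba$  $
   18  cba$caccabbacaaaaaaac  c
   19  ccabbacaaaaaaaccba$ca  a
   20  ccba$caccabbacaaaaaaa  a

abcaaaaacbcacbaac$caa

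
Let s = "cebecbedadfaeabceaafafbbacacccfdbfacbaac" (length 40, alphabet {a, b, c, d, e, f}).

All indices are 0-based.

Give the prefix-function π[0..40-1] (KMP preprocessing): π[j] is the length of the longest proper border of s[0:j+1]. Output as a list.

π[0] = 0
j=1 s[j]='e': π[1]=0 (border '')
j=2 s[j]='b': π[2]=0 (border '')
j=3 s[j]='e': π[3]=0 (border '')
j=4 s[j]='c': π[4]=1 (border 'c')
j=5 s[j]='b': k: 1→0; π[5]=0 (border '')
j=6 s[j]='e': π[6]=0 (border '')
j=7 s[j]='d': π[7]=0 (border '')
j=8 s[j]='a': π[8]=0 (border '')
j=9 s[j]='d': π[9]=0 (border '')
j=10 s[j]='f': π[10]=0 (border '')
j=11 s[j]='a': π[11]=0 (border '')
j=12 s[j]='e': π[12]=0 (border '')
j=13 s[j]='a': π[13]=0 (border '')
j=14 s[j]='b': π[14]=0 (border '')
j=15 s[j]='c': π[15]=1 (border 'c')
j=16 s[j]='e': π[16]=2 (border 'ce')
j=17 s[j]='a': k: 2→0; π[17]=0 (border '')
j=18 s[j]='a': π[18]=0 (border '')
j=19 s[j]='f': π[19]=0 (border '')
j=20 s[j]='a': π[20]=0 (border '')
j=21 s[j]='f': π[21]=0 (border '')
j=22 s[j]='b': π[22]=0 (border '')
j=23 s[j]='b': π[23]=0 (border '')
j=24 s[j]='a': π[24]=0 (border '')
j=25 s[j]='c': π[25]=1 (border 'c')
j=26 s[j]='a': k: 1→0; π[26]=0 (border '')
j=27 s[j]='c': π[27]=1 (border 'c')
j=28 s[j]='c': k: 1→0; π[28]=1 (border 'c')
j=29 s[j]='c': k: 1→0; π[29]=1 (border 'c')
j=30 s[j]='f': k: 1→0; π[30]=0 (border '')
j=31 s[j]='d': π[31]=0 (border '')
j=32 s[j]='b': π[32]=0 (border '')
j=33 s[j]='f': π[33]=0 (border '')
j=34 s[j]='a': π[34]=0 (border '')
j=35 s[j]='c': π[35]=1 (border 'c')
j=36 s[j]='b': k: 1→0; π[36]=0 (border '')
j=37 s[j]='a': π[37]=0 (border '')
j=38 s[j]='a': π[38]=0 (border '')
j=39 s[j]='c': π[39]=1 (border 'c')

[0, 0, 0, 0, 1, 0, 0, 0, 0, 0, 0, 0, 0, 0, 0, 1, 2, 0, 0, 0, 0, 0, 0, 0, 0, 1, 0, 1, 1, 1, 0, 0, 0, 0, 0, 1, 0, 0, 0, 1]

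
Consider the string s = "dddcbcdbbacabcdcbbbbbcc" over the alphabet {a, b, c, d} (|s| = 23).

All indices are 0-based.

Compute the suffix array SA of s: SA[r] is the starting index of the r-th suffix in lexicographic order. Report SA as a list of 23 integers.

sorted suffixes:
  #0 SA[0]=11  'abcdcbbbbbcc'
  #1 SA[1]=9  'acabcdcbbbbbcc'
  #2 SA[2]=8  'bacabcdcbbbbbcc'
  #3 SA[3]=7  'bbacabcdcbbbbbcc'
  #4 SA[4]=16  'bbbbbcc'
  #5 SA[5]=17  'bbbbcc'
  #6 SA[6]=18  'bbbcc'
  #7 SA[7]=19  'bbcc'
  #8 SA[8]=20  'bcc'
  #9 SA[9]=4  'bcdbbacabcdcbbbbbcc'
  #10 SA[10]=12  'bcdcbbbbbcc'
  #11 SA[11]=22  'c'
  #12 SA[12]=10  'cabcdcbbbbbcc'
  #13 SA[13]=15  'cbbbbbcc'
  #14 SA[14]=3  'cbcdbbacabcdcbbbbbcc'
  #15 SA[15]=21  'cc'
  #16 SA[16]=5  'cdbbacabcdcbbbbbcc'
  #17 SA[17]=13  'cdcbbbbbcc'
  #18 SA[18]=6  'dbbacabcdcbbbbbcc'
  #19 SA[19]=14  'dcbbbbbcc'
  #20 SA[20]=2  'dcbcdbbacabcdcbbbbbcc'
  #21 SA[21]=1  'ddcbcdbbacabcdcbbbbbcc'
  #22 SA[22]=0  'dddcbcdbbacabcdcbbbbbcc'

[11, 9, 8, 7, 16, 17, 18, 19, 20, 4, 12, 22, 10, 15, 3, 21, 5, 13, 6, 14, 2, 1, 0]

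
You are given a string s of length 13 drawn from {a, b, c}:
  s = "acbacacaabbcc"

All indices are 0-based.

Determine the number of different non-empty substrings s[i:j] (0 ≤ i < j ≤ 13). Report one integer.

77

sorted suffixes:
  #0 SA[0]=7  'aabbcc'
  #1 SA[1]=8  'abbcc'
  #2 SA[2]=5  'acaabbcc'
  #3 SA[3]=3  'acacaabbcc'
  #4 SA[4]=0  'acbacacaabbcc'
  #5 SA[5]=2  'bacacaabbcc'
  #6 SA[6]=9  'bbcc'
  #7 SA[7]=10  'bcc'
  #8 SA[8]=12  'c'
  #9 SA[9]=6  'caabbcc'
  #10 SA[10]=4  'cacaabbcc'
  #11 SA[11]=1  'cbacacaabbcc'
  #12 SA[12]=11  'cc'

SA = [7, 8, 5, 3, 0, 2, 9, 10, 12, 6, 4, 1, 11]
[i] adj suffixes → lcp
  [1] 7/8 → 1 ('a')
  [2] 8/5 → 1 ('a')
  [3] 5/3 → 3 ('aca')
  [4] 3/0 → 2 ('ac')
  [5] 0/2 → 0 ('')
  [6] 2/9 → 1 ('b')
  [7] 9/10 → 1 ('b')
  [8] 10/12 → 0 ('')
  [9] 12/6 → 1 ('c')
  [10] 6/4 → 2 ('ca')
  [11] 4/1 → 1 ('c')
  [12] 1/11 → 1 ('c')

n(n+1)/2 = 13·14/2 = 91
Σ LCP = 0 + 1 + 1 + 3 + 2 + 0 + 1 + 1 + 0 + 1 + 2 + 1 + 1 = 14
distinct = 91 − 14 = 77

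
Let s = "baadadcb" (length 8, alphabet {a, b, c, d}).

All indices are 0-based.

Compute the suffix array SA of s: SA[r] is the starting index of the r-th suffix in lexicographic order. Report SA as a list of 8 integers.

[1, 2, 4, 7, 0, 6, 3, 5]

rank→(start, suffix):
  0 → (1, 'aadadcb')
  1 → (2, 'adadcb')
  2 → (4, 'adcb')
  3 → (7, 'b')
  4 → (0, 'baadadcb')
  5 → (6, 'cb')
  6 → (3, 'dadcb')
  7 → (5, 'dcb')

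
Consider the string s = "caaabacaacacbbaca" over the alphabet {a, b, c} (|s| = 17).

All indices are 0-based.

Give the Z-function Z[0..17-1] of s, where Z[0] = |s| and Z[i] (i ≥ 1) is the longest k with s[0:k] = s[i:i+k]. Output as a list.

Z[0]=17
i=1: outside box; Z[1]=0
i=2: outside box; Z[2]=0
i=3: outside box; Z[3]=0
i=4: outside box; Z[4]=0
i=5: outside box; Z[5]=0
i=6: outside box; Z[6]=3 grow→box=[6,9)
i=7: min(r-i=2, Z[1]=0)=0; Z[7]=0
i=8: min(r-i=1, Z[2]=0)=0; Z[8]=0
i=9: outside box; Z[9]=2 grow→box=[9,11)
i=10: min(r-i=1, Z[1]=0)=0; Z[10]=0
i=11: outside box; Z[11]=1 grow→box=[11,12)
i=12: outside box; Z[12]=0
i=13: outside box; Z[13]=0
i=14: outside box; Z[14]=0
i=15: outside box; Z[15]=2 grow→box=[15,17)
i=16: min(r-i=1, Z[1]=0)=0; Z[16]=0

[17, 0, 0, 0, 0, 0, 3, 0, 0, 2, 0, 1, 0, 0, 0, 2, 0]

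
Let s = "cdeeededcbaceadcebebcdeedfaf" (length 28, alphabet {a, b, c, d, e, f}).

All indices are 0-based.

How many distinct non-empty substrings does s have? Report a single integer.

sorted suffixes:
  #0 SA[0]=10  'aceadcebebcdeedfaf'
  #1 SA[1]=13  'adcebebcdeedfaf'
  #2 SA[2]=26  'af'
  #3 SA[3]=9  'baceadcebebcdeedfaf'
  #4 SA[4]=19  'bcdeedfaf'
  #5 SA[5]=17  'bebcdeedfaf'
  #6 SA[6]=8  'cbaceadcebebcdeedfaf'
  #7 SA[7]=20  'cdeedfaf'
  #8 SA[8]=0  'cdeeededcbaceadcebebcdeedfaf'
  #9 SA[9]=11  'ceadcebebcdeedfaf'
  #10 SA[10]=15  'cebebcdeedfaf'
  #11 SA[11]=7  'dcbaceadcebebcdeedfaf'
  #12 SA[12]=14  'dcebebcdeedfaf'
  #13 SA[13]=5  'dedcbaceadcebebcdeedfaf'
  #14 SA[14]=21  'deedfaf'
  #15 SA[15]=1  'deeededcbaceadcebebcdeedfaf'
  #16 SA[16]=24  'dfaf'
  #17 SA[17]=12  'eadcebebcdeedfaf'
  #18 SA[18]=18  'ebcdeedfaf'
  #19 SA[19]=16  'ebebcdeedfaf'
  #20 SA[20]=6  'edcbaceadcebebcdeedfaf'
  #21 SA[21]=4  'ededcbaceadcebebcdeedfaf'
  #22 SA[22]=23  'edfaf'
  #23 SA[23]=3  'eededcbaceadcebebcdeedfaf'
  #24 SA[24]=22  'eedfaf'
  #25 SA[25]=2  'eeededcbaceadcebebcdeedfaf'
  #26 SA[26]=27  'f'
  #27 SA[27]=25  'faf'

SA = [10, 13, 26, 9, 19, 17, 8, 20, 0, 11, 15, 7, 14, 5, 21, 1, 24, 12, 18, 16, 6, 4, 23, 3, 22, 2, 27, 25]
rank  pair      lcp
   1  s[10:],s[13:]  1  'a'
   2  s[13:],s[26:]  1  'a'
   3  s[26:],s[9:]  0  ''
   4  s[9:],s[19:]  1  'b'
   5  s[19:],s[17:]  1  'b'
   6  s[17:],s[8:]  0  ''
   7  s[8:],s[20:]  1  'c'
   8  s[20:],s[0:]  4  'cdee'
   9  s[0:],s[11:]  1  'c'
  10  s[11:],s[15:]  2  'ce'
  11  s[15:],s[7:]  0  ''
  12  s[7:],s[14:]  2  'dc'
  13  s[14:],s[5:]  1  'd'
  14  s[5:],s[21:]  2  'de'
  15  s[21:],s[1:]  3  'dee'
  16  s[1:],s[24:]  1  'd'
  17  s[24:],s[12:]  0  ''
  18  s[12:],s[18:]  1  'e'
  19  s[18:],s[16:]  2  'eb'
  20  s[16:],s[6:]  1  'e'
  21  s[6:],s[4:]  2  'ed'
  22  s[4:],s[23:]  2  'ed'
  23  s[23:],s[3:]  1  'e'
  24  s[3:],s[22:]  3  'eed'
  25  s[22:],s[2:]  2  'ee'
  26  s[2:],s[27:]  0  ''
  27  s[27:],s[25:]  1  'f'

n(n+1)/2 = 28·29/2 = 406
Σ LCP = 0 + 1 + 1 + 0 + 1 + 1 + 0 + 1 + 4 + 1 + 2 + 0 + 2 + 1 + 2 + 3 + 1 + 0 + 1 + 2 + 1 + 2 + 2 + 1 + 3 + 2 + 0 + 1 = 36
distinct = 406 − 36 = 370

370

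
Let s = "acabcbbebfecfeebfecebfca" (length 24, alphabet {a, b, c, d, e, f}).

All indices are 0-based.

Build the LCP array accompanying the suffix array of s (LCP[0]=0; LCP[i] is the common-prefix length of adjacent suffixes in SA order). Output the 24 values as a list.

rank | idx | suffix
   0 |  23 | a
   1 |   2 | abcbbebfecfeebfecebfca
   2 |   0 | acabcbbebfecfeebfecebfca
   3 |   5 | bbebfecfeebfecebfca
   4 |   3 | bcbbebfecfeebfecebfca
   5 |   6 | bebfecfeebfecebfca
   6 |  20 | bfca
   7 |  15 | bfecebfca
   8 |   8 | bfecfeebfecebfca
   9 |  22 | ca
  10 |   1 | cabcbbebfecfeebfecebfca
  11 |   4 | cbbebfecfeebfecebfca
  12 |  18 | cebfca
  13 |  11 | cfeebfecebfca
  14 |  19 | ebfca
  15 |  14 | ebfecebfca
  16 |   7 | ebfecfeebfecebfca
  17 |  17 | ecebfca
  18 |  10 | ecfeebfecebfca
  19 |  13 | eebfecebfca
  20 |  21 | fca
  21 |  16 | fecebfca
  22 |   9 | fecfeebfecebfca
  23 |  12 | feebfecebfca

SA = [23, 2, 0, 5, 3, 6, 20, 15, 8, 22, 1, 4, 18, 11, 19, 14, 7, 17, 10, 13, 21, 16, 9, 12]
i: (SA[i-1],SA[i]) lcp shared
  1: (23,2) 1 'a'
  2: (2,0) 1 'a'
  3: (0,5) 0 ''
  4: (5,3) 1 'b'
  5: (3,6) 1 'b'
  6: (6,20) 1 'b'
  7: (20,15) 2 'bf'
  8: (15,8) 4 'bfec'
  9: (8,22) 0 ''
  10: (22,1) 2 'ca'
  11: (1,4) 1 'c'
  12: (4,18) 1 'c'
  13: (18,11) 1 'c'
  14: (11,19) 0 ''
  15: (19,14) 3 'ebf'
  16: (14,7) 5 'ebfec'
  17: (7,17) 1 'e'
  18: (17,10) 2 'ec'
  19: (10,13) 1 'e'
  20: (13,21) 0 ''
  21: (21,16) 1 'f'
  22: (16,9) 3 'fec'
  23: (9,12) 2 'fe'

[0, 1, 1, 0, 1, 1, 1, 2, 4, 0, 2, 1, 1, 1, 0, 3, 5, 1, 2, 1, 0, 1, 3, 2]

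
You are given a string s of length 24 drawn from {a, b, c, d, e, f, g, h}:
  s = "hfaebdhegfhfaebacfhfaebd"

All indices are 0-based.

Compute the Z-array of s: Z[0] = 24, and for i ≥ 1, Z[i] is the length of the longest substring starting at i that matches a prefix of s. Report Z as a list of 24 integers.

Z[0]=24
i=1: fresh scan; Z[1]=0
i=2: fresh scan; Z[2]=0
i=3: fresh scan; Z[3]=0
i=4: fresh scan; Z[4]=0
i=5: fresh scan; Z[5]=0
i=6: fresh scan; Z[6]=1 scan→box=[6,7)
i=7: fresh scan; Z[7]=0
i=8: fresh scan; Z[8]=0
i=9: fresh scan; Z[9]=0
i=10: fresh scan; Z[10]=5 scan→box=[10,15)
i=11: min(r-i=4, Z[1]=0)=0; Z[11]=0
i=12: min(r-i=3, Z[2]=0)=0; Z[12]=0
i=13: min(r-i=2, Z[3]=0)=0; Z[13]=0
i=14: min(r-i=1, Z[4]=0)=0; Z[14]=0
i=15: fresh scan; Z[15]=0
i=16: fresh scan; Z[16]=0
i=17: fresh scan; Z[17]=0
i=18: fresh scan; Z[18]=6 scan→box=[18,24)
i=19: min(r-i=5, Z[1]=0)=0; Z[19]=0
i=20: min(r-i=4, Z[2]=0)=0; Z[20]=0
i=21: min(r-i=3, Z[3]=0)=0; Z[21]=0
i=22: min(r-i=2, Z[4]=0)=0; Z[22]=0
i=23: min(r-i=1, Z[5]=0)=0; Z[23]=0

[24, 0, 0, 0, 0, 0, 1, 0, 0, 0, 5, 0, 0, 0, 0, 0, 0, 0, 6, 0, 0, 0, 0, 0]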